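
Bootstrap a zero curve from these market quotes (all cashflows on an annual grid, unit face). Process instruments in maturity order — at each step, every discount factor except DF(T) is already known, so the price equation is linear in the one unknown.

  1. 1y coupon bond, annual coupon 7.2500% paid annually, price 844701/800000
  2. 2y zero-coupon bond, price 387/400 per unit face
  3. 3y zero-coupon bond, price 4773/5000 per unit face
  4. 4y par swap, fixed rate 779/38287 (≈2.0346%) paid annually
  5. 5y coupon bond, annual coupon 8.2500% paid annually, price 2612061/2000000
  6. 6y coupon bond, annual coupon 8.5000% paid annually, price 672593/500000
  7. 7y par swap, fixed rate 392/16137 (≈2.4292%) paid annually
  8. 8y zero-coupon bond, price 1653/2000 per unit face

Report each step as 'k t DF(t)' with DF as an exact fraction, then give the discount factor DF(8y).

step 1 [1y] bond c/1=29/400: DF=(844701/800000 − 29/400·(0))/(1+29/400) = 1969/2000 ≈ 0.984500
step 2 [2y] zero: DF = P = 387/400 ≈ 0.967500
step 3 [3y] zero: DF = P = 4773/5000 ≈ 0.954600
step 4 [4y] swap r/1=779/38287: DF=(1 − 779/38287·(0.984500+0.967500+0.954600))/(1+779/38287) = 9221/10000 ≈ 0.922100
step 5 [5y] bond c/1=33/400: DF=(2612061/2000000 − 33/400·(0.984500+0.967500+0.954600+0.922100))/(1+33/400) = 9147/10000 ≈ 0.914700
step 6 [6y] bond c/1=17/200: DF=(672593/500000 − 17/200·(0.984500+0.967500+0.954600+0.922100+0.914700))/(1+17/200) = 4341/5000 ≈ 0.868200
step 7 [7y] swap r/1=392/16137: DF=(1 − 392/16137·(0.984500+0.967500+0.954600+0.922100+0.914700+0.868200))/(1+392/16137) = 527/625 ≈ 0.843200
step 8 [8y] zero: DF = P = 1653/2000 ≈ 0.826500

1 1 1969/2000
2 2 387/400
3 3 4773/5000
4 4 9221/10000
5 5 9147/10000
6 6 4341/5000
7 7 527/625
8 8 1653/2000
DF(8y) = 1653/2000 ≈ 0.826500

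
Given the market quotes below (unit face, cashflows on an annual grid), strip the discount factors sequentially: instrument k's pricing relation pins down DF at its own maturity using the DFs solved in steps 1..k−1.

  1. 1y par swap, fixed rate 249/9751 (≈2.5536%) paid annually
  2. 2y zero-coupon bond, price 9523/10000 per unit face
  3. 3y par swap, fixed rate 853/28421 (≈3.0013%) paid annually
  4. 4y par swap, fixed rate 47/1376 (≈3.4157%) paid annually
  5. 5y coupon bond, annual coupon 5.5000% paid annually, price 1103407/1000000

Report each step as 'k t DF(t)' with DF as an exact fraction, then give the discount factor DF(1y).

step 1 [1y] swap r/1=249/9751: DF=(1 − 249/9751·(0))/(1+249/9751) = 9751/10000 ≈ 0.975100
step 2 [2y] zero: DF = P = 9523/10000 ≈ 0.952300
step 3 [3y] swap r/1=853/28421: DF=(1 − 853/28421·(0.975100+0.952300))/(1+853/28421) = 9147/10000 ≈ 0.914700
step 4 [4y] swap r/1=47/1376: DF=(1 − 47/1376·(0.975100+0.952300+0.914700))/(1+47/1376) = 8731/10000 ≈ 0.873100
step 5 [5y] bond c/1=11/200: DF=(1103407/1000000 − 11/200·(0.975100+0.952300+0.914700+0.873100))/(1+11/200) = 4261/5000 ≈ 0.852200

1 1 9751/10000
2 2 9523/10000
3 3 9147/10000
4 4 8731/10000
5 5 4261/5000
DF(1y) = 9751/10000 ≈ 0.975100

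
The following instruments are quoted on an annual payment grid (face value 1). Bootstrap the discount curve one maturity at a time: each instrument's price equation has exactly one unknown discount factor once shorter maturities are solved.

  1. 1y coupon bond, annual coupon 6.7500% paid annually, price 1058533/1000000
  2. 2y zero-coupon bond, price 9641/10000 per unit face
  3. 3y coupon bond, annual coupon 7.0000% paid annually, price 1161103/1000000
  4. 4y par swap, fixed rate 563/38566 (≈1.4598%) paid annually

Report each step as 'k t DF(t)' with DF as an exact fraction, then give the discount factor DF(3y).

step 1 [1y] bond c/1=27/400: DF=(1058533/1000000 − 27/400·(0))/(1+27/400) = 2479/2500 ≈ 0.991600
step 2 [2y] zero: DF = P = 9641/10000 ≈ 0.964100
step 3 [3y] bond c/1=7/100: DF=(1161103/1000000 − 7/100·(0.991600+0.964100))/(1+7/100) = 2393/2500 ≈ 0.957200
step 4 [4y] swap r/1=563/38566: DF=(1 − 563/38566·(0.991600+0.964100+0.957200))/(1+563/38566) = 9437/10000 ≈ 0.943700

1 1 2479/2500
2 2 9641/10000
3 3 2393/2500
4 4 9437/10000
DF(3y) = 2393/2500 ≈ 0.957200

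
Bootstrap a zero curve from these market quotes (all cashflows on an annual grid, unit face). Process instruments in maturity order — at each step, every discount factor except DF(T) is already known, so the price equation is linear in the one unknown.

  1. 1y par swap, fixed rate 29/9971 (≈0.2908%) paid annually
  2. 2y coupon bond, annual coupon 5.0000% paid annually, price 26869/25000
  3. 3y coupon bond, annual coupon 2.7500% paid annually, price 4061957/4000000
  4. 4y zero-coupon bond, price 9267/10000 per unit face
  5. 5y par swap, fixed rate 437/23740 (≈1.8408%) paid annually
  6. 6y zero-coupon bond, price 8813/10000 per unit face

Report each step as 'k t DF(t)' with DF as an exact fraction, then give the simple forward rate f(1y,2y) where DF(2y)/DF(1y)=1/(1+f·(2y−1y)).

step 1 [1y] swap r/1=29/9971: DF=(1 − 29/9971·(0))/(1+29/9971) = 9971/10000 ≈ 0.997100
step 2 [2y] bond c/1=1/20: DF=(26869/25000 − 1/20·(0.997100))/(1+1/20) = 9761/10000 ≈ 0.976100
step 3 [3y] bond c/1=11/400: DF=(4061957/4000000 − 11/400·(0.997100+0.976100))/(1+11/400) = 1871/2000 ≈ 0.935500
step 4 [4y] zero: DF = P = 9267/10000 ≈ 0.926700
step 5 [5y] swap r/1=437/23740: DF=(1 − 437/23740·(0.997100+0.976100+0.935500+0.926700))/(1+437/23740) = 4563/5000 ≈ 0.912600
step 6 [6y] zero: DF = P = 8813/10000 ≈ 0.881300

1 1 9971/10000
2 2 9761/10000
3 3 1871/2000
4 4 9267/10000
5 5 4563/5000
6 6 8813/10000
f(1y,2y) = ((9971/10000)/(9761/10000) − 1)/(1) = 210/9761 ≈ 2.1514%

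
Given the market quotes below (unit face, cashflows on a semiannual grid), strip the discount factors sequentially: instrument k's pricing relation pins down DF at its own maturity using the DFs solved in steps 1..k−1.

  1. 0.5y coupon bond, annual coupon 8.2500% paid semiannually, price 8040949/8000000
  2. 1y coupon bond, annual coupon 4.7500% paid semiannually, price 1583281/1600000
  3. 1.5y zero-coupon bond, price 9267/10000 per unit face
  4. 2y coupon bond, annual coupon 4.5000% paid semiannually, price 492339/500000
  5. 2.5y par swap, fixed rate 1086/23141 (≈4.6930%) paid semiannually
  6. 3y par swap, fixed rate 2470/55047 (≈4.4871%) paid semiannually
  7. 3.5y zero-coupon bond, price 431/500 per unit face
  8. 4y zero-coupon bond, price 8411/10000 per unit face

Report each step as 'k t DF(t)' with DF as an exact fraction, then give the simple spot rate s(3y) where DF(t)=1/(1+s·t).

1 1/2 9653/10000
2 1 4721/5000
3 3/2 9267/10000
4 2 4503/5000
5 5/2 4457/5000
6 3 1753/2000
7 7/2 431/500
8 4 8411/10000
s(3y) = (1/(1753/2000) − 1)/(3) = 247/5259 ≈ 4.6967%

step 1 [0.5y] bond c/2=33/800: DF=(8040949/8000000 − 33/800·(0))/(1+33/800) = 9653/10000 ≈ 0.965300
step 2 [1y] bond c/2=19/800: DF=(1583281/1600000 − 19/800·(0.965300))/(1+19/800) = 4721/5000 ≈ 0.944200
step 3 [1.5y] zero: DF = P = 9267/10000 ≈ 0.926700
step 4 [2y] bond c/2=9/400: DF=(492339/500000 − 9/400·(0.965300+0.944200+0.926700))/(1+9/400) = 4503/5000 ≈ 0.900600
step 5 [2.5y] swap r/2=543/23141: DF=(1 − 543/23141·(0.965300+0.944200+0.926700+0.900600))/(1+543/23141) = 4457/5000 ≈ 0.891400
step 6 [3y] swap r/2=1235/55047: DF=(1 − 1235/55047·(0.965300+0.944200+0.926700+0.900600+0.891400))/(1+1235/55047) = 1753/2000 ≈ 0.876500
step 7 [3.5y] zero: DF = P = 431/500 ≈ 0.862000
step 8 [4y] zero: DF = P = 8411/10000 ≈ 0.841100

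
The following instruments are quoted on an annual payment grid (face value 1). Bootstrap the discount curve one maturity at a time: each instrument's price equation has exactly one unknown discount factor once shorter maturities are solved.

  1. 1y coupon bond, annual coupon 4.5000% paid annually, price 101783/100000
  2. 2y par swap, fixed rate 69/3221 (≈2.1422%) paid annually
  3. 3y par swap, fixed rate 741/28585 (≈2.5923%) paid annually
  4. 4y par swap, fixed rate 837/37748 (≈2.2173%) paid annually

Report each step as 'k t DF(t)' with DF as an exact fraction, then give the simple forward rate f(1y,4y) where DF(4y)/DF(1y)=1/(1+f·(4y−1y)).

1 1 487/500
2 2 4793/5000
3 3 9259/10000
4 4 9163/10000
f(1y,4y) = ((487/500)/(9163/10000) − 1)/(3) = 577/27489 ≈ 2.0990%

step 1 [1y] bond c/1=9/200: DF=(101783/100000 − 9/200·(0))/(1+9/200) = 487/500 ≈ 0.974000
step 2 [2y] swap r/1=69/3221: DF=(1 − 69/3221·(0.974000))/(1+69/3221) = 4793/5000 ≈ 0.958600
step 3 [3y] swap r/1=741/28585: DF=(1 − 741/28585·(0.974000+0.958600))/(1+741/28585) = 9259/10000 ≈ 0.925900
step 4 [4y] swap r/1=837/37748: DF=(1 − 837/37748·(0.974000+0.958600+0.925900))/(1+837/37748) = 9163/10000 ≈ 0.916300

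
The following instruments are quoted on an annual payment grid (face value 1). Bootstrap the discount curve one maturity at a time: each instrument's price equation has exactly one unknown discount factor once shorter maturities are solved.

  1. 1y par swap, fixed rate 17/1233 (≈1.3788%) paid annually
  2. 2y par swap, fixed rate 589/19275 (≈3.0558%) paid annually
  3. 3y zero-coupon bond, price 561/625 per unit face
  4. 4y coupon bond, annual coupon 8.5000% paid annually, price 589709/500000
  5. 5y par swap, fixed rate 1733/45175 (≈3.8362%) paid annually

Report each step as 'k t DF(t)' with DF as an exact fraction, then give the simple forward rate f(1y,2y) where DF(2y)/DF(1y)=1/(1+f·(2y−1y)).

step 1 [1y] swap r/1=17/1233: DF=(1 − 17/1233·(0))/(1+17/1233) = 1233/1250 ≈ 0.986400
step 2 [2y] swap r/1=589/19275: DF=(1 − 589/19275·(0.986400))/(1+589/19275) = 9411/10000 ≈ 0.941100
step 3 [3y] zero: DF = P = 561/625 ≈ 0.897600
step 4 [4y] bond c/1=17/200: DF=(589709/500000 − 17/200·(0.986400+0.941100+0.897600))/(1+17/200) = 8657/10000 ≈ 0.865700
step 5 [5y] swap r/1=1733/45175: DF=(1 − 1733/45175·(0.986400+0.941100+0.897600+0.865700))/(1+1733/45175) = 8267/10000 ≈ 0.826700

1 1 1233/1250
2 2 9411/10000
3 3 561/625
4 4 8657/10000
5 5 8267/10000
f(1y,2y) = ((1233/1250)/(9411/10000) − 1)/(1) = 151/3137 ≈ 4.8135%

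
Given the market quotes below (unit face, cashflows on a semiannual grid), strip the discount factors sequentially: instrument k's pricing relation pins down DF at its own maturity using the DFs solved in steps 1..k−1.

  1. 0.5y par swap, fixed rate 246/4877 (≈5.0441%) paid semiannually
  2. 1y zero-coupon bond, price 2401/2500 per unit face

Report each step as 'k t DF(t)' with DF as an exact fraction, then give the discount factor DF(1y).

step 1 [0.5y] swap r/2=123/4877: DF=(1 − 123/4877·(0))/(1+123/4877) = 4877/5000 ≈ 0.975400
step 2 [1y] zero: DF = P = 2401/2500 ≈ 0.960400

1 1/2 4877/5000
2 1 2401/2500
DF(1y) = 2401/2500 ≈ 0.960400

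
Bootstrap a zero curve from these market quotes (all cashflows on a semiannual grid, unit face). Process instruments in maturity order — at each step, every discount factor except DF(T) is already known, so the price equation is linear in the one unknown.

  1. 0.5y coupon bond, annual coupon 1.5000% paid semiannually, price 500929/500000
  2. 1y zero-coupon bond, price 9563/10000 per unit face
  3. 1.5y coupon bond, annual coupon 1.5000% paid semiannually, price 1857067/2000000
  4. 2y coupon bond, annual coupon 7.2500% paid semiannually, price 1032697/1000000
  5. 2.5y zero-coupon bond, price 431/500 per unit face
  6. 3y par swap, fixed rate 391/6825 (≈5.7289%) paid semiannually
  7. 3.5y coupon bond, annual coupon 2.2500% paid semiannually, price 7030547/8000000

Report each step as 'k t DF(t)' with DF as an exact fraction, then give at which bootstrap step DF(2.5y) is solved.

step 1 [0.5y] bond c/2=3/400: DF=(500929/500000 − 3/400·(0))/(1+3/400) = 1243/1250 ≈ 0.994400
step 2 [1y] zero: DF = P = 9563/10000 ≈ 0.956300
step 3 [1.5y] bond c/2=3/400: DF=(1857067/2000000 − 3/400·(0.994400+0.956300))/(1+3/400) = 9071/10000 ≈ 0.907100
step 4 [2y] bond c/2=29/800: DF=(1032697/1000000 − 29/800·(0.994400+0.956300+0.907100))/(1+29/800) = 4483/5000 ≈ 0.896600
step 5 [2.5y] zero: DF = P = 431/500 ≈ 0.862000
step 6 [3y] swap r/2=391/13650: DF=(1 − 391/13650·(0.994400+0.956300+0.907100+0.896600+0.862000))/(1+391/13650) = 2109/2500 ≈ 0.843600
step 7 [3.5y] bond c/2=9/800: DF=(7030547/8000000 − 9/800·(0.994400+0.956300+0.907100+0.896600+0.862000+0.843600))/(1+9/800) = 8083/10000 ≈ 0.808300

1 1/2 1243/1250
2 1 9563/10000
3 3/2 9071/10000
4 2 4483/5000
5 5/2 431/500
6 3 2109/2500
7 7/2 8083/10000
DF(2.5y) is solved at step 5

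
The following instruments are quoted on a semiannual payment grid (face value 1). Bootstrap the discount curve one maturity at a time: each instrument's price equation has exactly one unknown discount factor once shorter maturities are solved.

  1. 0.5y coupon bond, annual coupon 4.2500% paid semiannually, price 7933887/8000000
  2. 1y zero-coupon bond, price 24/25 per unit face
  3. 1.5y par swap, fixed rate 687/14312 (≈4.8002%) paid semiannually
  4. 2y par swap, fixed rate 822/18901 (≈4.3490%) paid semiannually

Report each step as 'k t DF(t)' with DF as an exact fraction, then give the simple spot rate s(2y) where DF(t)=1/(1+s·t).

step 1 [0.5y] bond c/2=17/800: DF=(7933887/8000000 − 17/800·(0))/(1+17/800) = 9711/10000 ≈ 0.971100
step 2 [1y] zero: DF = P = 24/25 ≈ 0.960000
step 3 [1.5y] swap r/2=687/28624: DF=(1 − 687/28624·(0.971100+0.960000))/(1+687/28624) = 9313/10000 ≈ 0.931300
step 4 [2y] swap r/2=411/18901: DF=(1 − 411/18901·(0.971100+0.960000+0.931300))/(1+411/18901) = 4589/5000 ≈ 0.917800

1 1/2 9711/10000
2 1 24/25
3 3/2 9313/10000
4 2 4589/5000
s(2y) = (1/(4589/5000) − 1)/(2) = 411/9178 ≈ 4.4781%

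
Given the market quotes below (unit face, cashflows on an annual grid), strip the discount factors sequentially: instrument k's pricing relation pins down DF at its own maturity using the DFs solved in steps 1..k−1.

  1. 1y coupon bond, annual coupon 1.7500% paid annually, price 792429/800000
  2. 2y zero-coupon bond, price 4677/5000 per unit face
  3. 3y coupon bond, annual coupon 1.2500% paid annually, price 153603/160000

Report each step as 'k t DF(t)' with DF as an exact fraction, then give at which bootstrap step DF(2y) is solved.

1 1 1947/2000
2 2 4677/5000
3 3 4623/5000
DF(2y) is solved at step 2

step 1 [1y] bond c/1=7/400: DF=(792429/800000 − 7/400·(0))/(1+7/400) = 1947/2000 ≈ 0.973500
step 2 [2y] zero: DF = P = 4677/5000 ≈ 0.935400
step 3 [3y] bond c/1=1/80: DF=(153603/160000 − 1/80·(0.973500+0.935400))/(1+1/80) = 4623/5000 ≈ 0.924600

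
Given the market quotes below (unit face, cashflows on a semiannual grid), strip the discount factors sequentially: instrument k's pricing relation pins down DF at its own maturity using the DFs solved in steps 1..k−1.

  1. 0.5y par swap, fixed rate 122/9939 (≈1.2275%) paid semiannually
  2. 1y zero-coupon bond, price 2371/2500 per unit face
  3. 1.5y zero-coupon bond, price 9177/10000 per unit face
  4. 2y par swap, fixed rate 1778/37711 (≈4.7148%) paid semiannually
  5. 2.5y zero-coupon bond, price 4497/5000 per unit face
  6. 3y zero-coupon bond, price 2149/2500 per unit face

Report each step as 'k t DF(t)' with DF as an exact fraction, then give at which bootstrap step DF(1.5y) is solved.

1 1/2 9939/10000
2 1 2371/2500
3 3/2 9177/10000
4 2 9111/10000
5 5/2 4497/5000
6 3 2149/2500
DF(1.5y) is solved at step 3

step 1 [0.5y] swap r/2=61/9939: DF=(1 − 61/9939·(0))/(1+61/9939) = 9939/10000 ≈ 0.993900
step 2 [1y] zero: DF = P = 2371/2500 ≈ 0.948400
step 3 [1.5y] zero: DF = P = 9177/10000 ≈ 0.917700
step 4 [2y] swap r/2=889/37711: DF=(1 − 889/37711·(0.993900+0.948400+0.917700))/(1+889/37711) = 9111/10000 ≈ 0.911100
step 5 [2.5y] zero: DF = P = 4497/5000 ≈ 0.899400
step 6 [3y] zero: DF = P = 2149/2500 ≈ 0.859600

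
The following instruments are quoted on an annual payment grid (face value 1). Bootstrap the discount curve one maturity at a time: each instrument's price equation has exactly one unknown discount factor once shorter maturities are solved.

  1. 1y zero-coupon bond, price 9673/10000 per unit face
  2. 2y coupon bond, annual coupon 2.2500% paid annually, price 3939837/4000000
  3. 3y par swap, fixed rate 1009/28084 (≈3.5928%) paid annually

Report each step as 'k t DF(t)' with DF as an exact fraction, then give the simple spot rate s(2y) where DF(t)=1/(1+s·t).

step 1 [1y] zero: DF = P = 9673/10000 ≈ 0.967300
step 2 [2y] bond c/1=9/400: DF=(3939837/4000000 − 9/400·(0.967300))/(1+9/400) = 471/500 ≈ 0.942000
step 3 [3y] swap r/1=1009/28084: DF=(1 − 1009/28084·(0.967300+0.942000))/(1+1009/28084) = 8991/10000 ≈ 0.899100

1 1 9673/10000
2 2 471/500
3 3 8991/10000
s(2y) = (1/(471/500) − 1)/(2) = 29/942 ≈ 3.0786%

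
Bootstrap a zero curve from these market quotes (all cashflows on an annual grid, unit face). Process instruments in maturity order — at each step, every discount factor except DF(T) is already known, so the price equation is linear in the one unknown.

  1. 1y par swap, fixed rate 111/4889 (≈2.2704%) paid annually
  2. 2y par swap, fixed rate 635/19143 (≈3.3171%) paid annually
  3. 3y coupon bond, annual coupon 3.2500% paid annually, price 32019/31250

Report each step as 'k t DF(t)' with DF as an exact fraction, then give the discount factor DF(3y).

step 1 [1y] swap r/1=111/4889: DF=(1 − 111/4889·(0))/(1+111/4889) = 4889/5000 ≈ 0.977800
step 2 [2y] swap r/1=635/19143: DF=(1 − 635/19143·(0.977800))/(1+635/19143) = 1873/2000 ≈ 0.936500
step 3 [3y] bond c/1=13/400: DF=(32019/31250 − 13/400·(0.977800+0.936500))/(1+13/400) = 9321/10000 ≈ 0.932100

1 1 4889/5000
2 2 1873/2000
3 3 9321/10000
DF(3y) = 9321/10000 ≈ 0.932100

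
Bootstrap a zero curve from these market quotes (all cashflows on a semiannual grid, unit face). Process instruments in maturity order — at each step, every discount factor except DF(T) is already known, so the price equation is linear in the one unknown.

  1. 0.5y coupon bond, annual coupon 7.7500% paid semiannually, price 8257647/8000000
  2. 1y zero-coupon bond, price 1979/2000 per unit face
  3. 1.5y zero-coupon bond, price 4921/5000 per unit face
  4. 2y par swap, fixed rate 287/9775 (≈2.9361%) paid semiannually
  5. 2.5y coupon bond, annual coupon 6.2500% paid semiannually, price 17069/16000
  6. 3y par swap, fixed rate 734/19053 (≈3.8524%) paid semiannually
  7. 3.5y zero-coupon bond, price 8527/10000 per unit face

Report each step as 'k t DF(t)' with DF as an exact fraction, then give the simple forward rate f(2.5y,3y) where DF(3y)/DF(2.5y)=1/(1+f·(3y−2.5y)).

step 1 [0.5y] bond c/2=31/800: DF=(8257647/8000000 − 31/800·(0))/(1+31/800) = 9937/10000 ≈ 0.993700
step 2 [1y] zero: DF = P = 1979/2000 ≈ 0.989500
step 3 [1.5y] zero: DF = P = 4921/5000 ≈ 0.984200
step 4 [2y] swap r/2=287/19550: DF=(1 − 287/19550·(0.993700+0.989500+0.984200))/(1+287/19550) = 4713/5000 ≈ 0.942600
step 5 [2.5y] bond c/2=1/32: DF=(17069/16000 − 1/32·(0.993700+0.989500+0.984200+0.942600))/(1+1/32) = 229/250 ≈ 0.916000
step 6 [3y] swap r/2=367/19053: DF=(1 − 367/19053·(0.993700+0.989500+0.984200+0.942600+0.916000))/(1+367/19053) = 8899/10000 ≈ 0.889900
step 7 [3.5y] zero: DF = P = 8527/10000 ≈ 0.852700

1 1/2 9937/10000
2 1 1979/2000
3 3/2 4921/5000
4 2 4713/5000
5 5/2 229/250
6 3 8899/10000
7 7/2 8527/10000
f(2.5y,3y) = ((229/250)/(8899/10000) − 1)/(1/2) = 522/8899 ≈ 5.8658%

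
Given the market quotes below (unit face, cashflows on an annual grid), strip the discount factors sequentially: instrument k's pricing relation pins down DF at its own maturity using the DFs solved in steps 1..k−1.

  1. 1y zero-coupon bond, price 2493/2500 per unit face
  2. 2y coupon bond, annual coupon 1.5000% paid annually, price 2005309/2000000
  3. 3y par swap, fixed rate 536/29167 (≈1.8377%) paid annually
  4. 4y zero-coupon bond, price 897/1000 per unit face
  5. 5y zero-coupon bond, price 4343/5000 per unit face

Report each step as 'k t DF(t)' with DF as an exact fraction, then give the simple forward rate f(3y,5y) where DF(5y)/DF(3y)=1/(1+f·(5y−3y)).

1 1 2493/2500
2 2 9731/10000
3 3 1183/1250
4 4 897/1000
5 5 4343/5000
f(3y,5y) = ((1183/1250)/(4343/5000) − 1)/(2) = 389/8686 ≈ 4.4785%

step 1 [1y] zero: DF = P = 2493/2500 ≈ 0.997200
step 2 [2y] bond c/1=3/200: DF=(2005309/2000000 − 3/200·(0.997200))/(1+3/200) = 9731/10000 ≈ 0.973100
step 3 [3y] swap r/1=536/29167: DF=(1 − 536/29167·(0.997200+0.973100))/(1+536/29167) = 1183/1250 ≈ 0.946400
step 4 [4y] zero: DF = P = 897/1000 ≈ 0.897000
step 5 [5y] zero: DF = P = 4343/5000 ≈ 0.868600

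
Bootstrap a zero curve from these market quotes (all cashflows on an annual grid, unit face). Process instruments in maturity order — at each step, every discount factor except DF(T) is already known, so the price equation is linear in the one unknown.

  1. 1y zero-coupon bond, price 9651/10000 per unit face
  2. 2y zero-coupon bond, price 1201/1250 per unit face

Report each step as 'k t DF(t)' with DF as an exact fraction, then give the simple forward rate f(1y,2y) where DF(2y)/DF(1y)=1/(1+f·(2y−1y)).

1 1 9651/10000
2 2 1201/1250
f(1y,2y) = ((9651/10000)/(1201/1250) − 1)/(1) = 43/9608 ≈ 0.4475%

step 1 [1y] zero: DF = P = 9651/10000 ≈ 0.965100
step 2 [2y] zero: DF = P = 1201/1250 ≈ 0.960800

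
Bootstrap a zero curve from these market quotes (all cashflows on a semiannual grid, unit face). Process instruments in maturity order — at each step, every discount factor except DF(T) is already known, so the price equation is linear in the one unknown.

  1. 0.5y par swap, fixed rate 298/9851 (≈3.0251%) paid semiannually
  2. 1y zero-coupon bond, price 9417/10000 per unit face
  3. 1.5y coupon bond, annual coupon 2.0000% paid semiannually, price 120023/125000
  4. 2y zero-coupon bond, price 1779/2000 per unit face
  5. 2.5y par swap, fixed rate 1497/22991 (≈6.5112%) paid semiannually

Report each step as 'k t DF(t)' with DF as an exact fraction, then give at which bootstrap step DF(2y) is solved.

step 1 [0.5y] swap r/2=149/9851: DF=(1 − 149/9851·(0))/(1+149/9851) = 9851/10000 ≈ 0.985100
step 2 [1y] zero: DF = P = 9417/10000 ≈ 0.941700
step 3 [1.5y] bond c/2=1/100: DF=(120023/125000 − 1/100·(0.985100+0.941700))/(1+1/100) = 2329/2500 ≈ 0.931600
step 4 [2y] zero: DF = P = 1779/2000 ≈ 0.889500
step 5 [2.5y] swap r/2=1497/45982: DF=(1 − 1497/45982·(0.985100+0.941700+0.931600+0.889500))/(1+1497/45982) = 8503/10000 ≈ 0.850300

1 1/2 9851/10000
2 1 9417/10000
3 3/2 2329/2500
4 2 1779/2000
5 5/2 8503/10000
DF(2y) is solved at step 4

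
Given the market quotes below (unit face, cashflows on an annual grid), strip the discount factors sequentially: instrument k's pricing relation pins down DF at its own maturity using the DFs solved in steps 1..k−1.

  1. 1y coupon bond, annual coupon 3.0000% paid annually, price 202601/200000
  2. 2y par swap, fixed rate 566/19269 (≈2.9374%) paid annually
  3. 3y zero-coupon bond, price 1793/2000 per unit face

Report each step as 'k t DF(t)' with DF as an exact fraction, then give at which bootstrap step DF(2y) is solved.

step 1 [1y] bond c/1=3/100: DF=(202601/200000 − 3/100·(0))/(1+3/100) = 1967/2000 ≈ 0.983500
step 2 [2y] swap r/1=566/19269: DF=(1 − 566/19269·(0.983500))/(1+566/19269) = 4717/5000 ≈ 0.943400
step 3 [3y] zero: DF = P = 1793/2000 ≈ 0.896500

1 1 1967/2000
2 2 4717/5000
3 3 1793/2000
DF(2y) is solved at step 2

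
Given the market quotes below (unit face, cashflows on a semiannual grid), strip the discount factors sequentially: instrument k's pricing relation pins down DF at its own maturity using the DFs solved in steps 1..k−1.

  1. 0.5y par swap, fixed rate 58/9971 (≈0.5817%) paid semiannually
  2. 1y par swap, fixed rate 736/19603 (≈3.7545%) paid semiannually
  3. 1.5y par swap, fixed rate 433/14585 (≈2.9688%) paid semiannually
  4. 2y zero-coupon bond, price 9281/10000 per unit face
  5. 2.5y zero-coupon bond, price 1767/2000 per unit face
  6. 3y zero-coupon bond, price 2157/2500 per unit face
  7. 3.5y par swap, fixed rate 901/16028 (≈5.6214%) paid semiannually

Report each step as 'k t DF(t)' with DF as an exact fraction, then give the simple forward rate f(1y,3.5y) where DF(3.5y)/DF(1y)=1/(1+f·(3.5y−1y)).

step 1 [0.5y] swap r/2=29/9971: DF=(1 − 29/9971·(0))/(1+29/9971) = 9971/10000 ≈ 0.997100
step 2 [1y] swap r/2=368/19603: DF=(1 − 368/19603·(0.997100))/(1+368/19603) = 602/625 ≈ 0.963200
step 3 [1.5y] swap r/2=433/29170: DF=(1 − 433/29170·(0.997100+0.963200))/(1+433/29170) = 9567/10000 ≈ 0.956700
step 4 [2y] zero: DF = P = 9281/10000 ≈ 0.928100
step 5 [2.5y] zero: DF = P = 1767/2000 ≈ 0.883500
step 6 [3y] zero: DF = P = 2157/2500 ≈ 0.862800
step 7 [3.5y] swap r/2=901/32056: DF=(1 − 901/32056·(0.997100+0.963200+0.956700+0.928100+0.883500+0.862800))/(1+901/32056) = 4099/5000 ≈ 0.819800

1 1/2 9971/10000
2 1 602/625
3 3/2 9567/10000
4 2 9281/10000
5 5/2 1767/2000
6 3 2157/2500
7 7/2 4099/5000
f(1y,3.5y) = ((602/625)/(4099/5000) − 1)/(5/2) = 1434/20495 ≈ 6.9968%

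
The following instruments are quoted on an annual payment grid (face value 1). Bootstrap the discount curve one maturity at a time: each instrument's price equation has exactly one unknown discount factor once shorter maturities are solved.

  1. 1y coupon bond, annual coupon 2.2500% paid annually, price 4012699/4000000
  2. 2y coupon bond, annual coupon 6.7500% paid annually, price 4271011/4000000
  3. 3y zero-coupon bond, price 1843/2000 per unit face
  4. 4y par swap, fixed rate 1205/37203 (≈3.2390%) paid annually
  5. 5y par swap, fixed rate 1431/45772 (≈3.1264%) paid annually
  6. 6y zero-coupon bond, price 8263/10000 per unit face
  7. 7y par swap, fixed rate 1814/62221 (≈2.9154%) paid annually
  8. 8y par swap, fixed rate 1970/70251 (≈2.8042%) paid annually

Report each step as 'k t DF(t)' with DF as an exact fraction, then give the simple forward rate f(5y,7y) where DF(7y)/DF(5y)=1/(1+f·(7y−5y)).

step 1 [1y] bond c/1=9/400: DF=(4012699/4000000 − 9/400·(0))/(1+9/400) = 9811/10000 ≈ 0.981100
step 2 [2y] bond c/1=27/400: DF=(4271011/4000000 − 27/400·(0.981100))/(1+27/400) = 4691/5000 ≈ 0.938200
step 3 [3y] zero: DF = P = 1843/2000 ≈ 0.921500
step 4 [4y] swap r/1=1205/37203: DF=(1 − 1205/37203·(0.981100+0.938200+0.921500))/(1+1205/37203) = 1759/2000 ≈ 0.879500
step 5 [5y] swap r/1=1431/45772: DF=(1 − 1431/45772·(0.981100+0.938200+0.921500+0.879500))/(1+1431/45772) = 8569/10000 ≈ 0.856900
step 6 [6y] zero: DF = P = 8263/10000 ≈ 0.826300
step 7 [7y] swap r/1=1814/62221: DF=(1 − 1814/62221·(0.981100+0.938200+0.921500+0.879500+0.856900+0.826300))/(1+1814/62221) = 4093/5000 ≈ 0.818600
step 8 [8y] swap r/1=1970/70251: DF=(1 − 1970/70251·(0.981100+0.938200+0.921500+0.879500+0.856900+0.826300+0.818600))/(1+1970/70251) = 803/1000 ≈ 0.803000

1 1 9811/10000
2 2 4691/5000
3 3 1843/2000
4 4 1759/2000
5 5 8569/10000
6 6 8263/10000
7 7 4093/5000
8 8 803/1000
f(5y,7y) = ((8569/10000)/(4093/5000) − 1)/(2) = 383/16372 ≈ 2.3394%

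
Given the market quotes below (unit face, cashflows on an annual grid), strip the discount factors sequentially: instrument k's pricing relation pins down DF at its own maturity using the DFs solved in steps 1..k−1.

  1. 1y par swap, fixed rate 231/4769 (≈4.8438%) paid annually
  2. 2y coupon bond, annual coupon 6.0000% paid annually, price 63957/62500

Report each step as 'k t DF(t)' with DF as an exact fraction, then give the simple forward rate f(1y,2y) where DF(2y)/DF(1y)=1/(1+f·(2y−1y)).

1 1 4769/5000
2 2 4557/5000
f(1y,2y) = ((4769/5000)/(4557/5000) − 1)/(1) = 212/4557 ≈ 4.6522%

step 1 [1y] swap r/1=231/4769: DF=(1 − 231/4769·(0))/(1+231/4769) = 4769/5000 ≈ 0.953800
step 2 [2y] bond c/1=3/50: DF=(63957/62500 − 3/50·(0.953800))/(1+3/50) = 4557/5000 ≈ 0.911400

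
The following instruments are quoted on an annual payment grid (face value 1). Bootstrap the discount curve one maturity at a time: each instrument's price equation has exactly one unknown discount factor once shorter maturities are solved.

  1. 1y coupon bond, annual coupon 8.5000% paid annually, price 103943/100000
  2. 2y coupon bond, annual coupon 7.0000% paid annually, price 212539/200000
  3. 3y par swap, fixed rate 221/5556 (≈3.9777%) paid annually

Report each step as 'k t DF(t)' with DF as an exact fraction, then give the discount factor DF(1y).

1 1 479/500
2 2 1861/2000
3 3 1779/2000
DF(1y) = 479/500 ≈ 0.958000

step 1 [1y] bond c/1=17/200: DF=(103943/100000 − 17/200·(0))/(1+17/200) = 479/500 ≈ 0.958000
step 2 [2y] bond c/1=7/100: DF=(212539/200000 − 7/100·(0.958000))/(1+7/100) = 1861/2000 ≈ 0.930500
step 3 [3y] swap r/1=221/5556: DF=(1 − 221/5556·(0.958000+0.930500))/(1+221/5556) = 1779/2000 ≈ 0.889500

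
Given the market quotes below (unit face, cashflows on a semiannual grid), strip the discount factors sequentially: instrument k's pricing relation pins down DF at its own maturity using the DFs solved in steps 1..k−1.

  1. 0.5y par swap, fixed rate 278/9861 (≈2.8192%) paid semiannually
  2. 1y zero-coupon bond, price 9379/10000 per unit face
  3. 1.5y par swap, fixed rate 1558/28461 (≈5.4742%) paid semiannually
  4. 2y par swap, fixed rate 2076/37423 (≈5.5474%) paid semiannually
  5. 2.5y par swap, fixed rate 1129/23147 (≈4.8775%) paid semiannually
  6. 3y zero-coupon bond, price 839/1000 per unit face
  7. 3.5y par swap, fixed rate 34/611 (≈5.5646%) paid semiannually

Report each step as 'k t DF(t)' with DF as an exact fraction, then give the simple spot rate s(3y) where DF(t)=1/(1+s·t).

step 1 [0.5y] swap r/2=139/9861: DF=(1 − 139/9861·(0))/(1+139/9861) = 9861/10000 ≈ 0.986100
step 2 [1y] zero: DF = P = 9379/10000 ≈ 0.937900
step 3 [1.5y] swap r/2=779/28461: DF=(1 − 779/28461·(0.986100+0.937900))/(1+779/28461) = 9221/10000 ≈ 0.922100
step 4 [2y] swap r/2=1038/37423: DF=(1 − 1038/37423·(0.986100+0.937900+0.922100))/(1+1038/37423) = 4481/5000 ≈ 0.896200
step 5 [2.5y] swap r/2=1129/46294: DF=(1 − 1129/46294·(0.986100+0.937900+0.922100+0.896200))/(1+1129/46294) = 8871/10000 ≈ 0.887100
step 6 [3y] zero: DF = P = 839/1000 ≈ 0.839000
step 7 [3.5y] swap r/2=17/611: DF=(1 − 17/611·(0.986100+0.937900+0.922100+0.896200+0.887100+0.839000))/(1+17/611) = 8249/10000 ≈ 0.824900

1 1/2 9861/10000
2 1 9379/10000
3 3/2 9221/10000
4 2 4481/5000
5 5/2 8871/10000
6 3 839/1000
7 7/2 8249/10000
s(3y) = (1/(839/1000) − 1)/(3) = 161/2517 ≈ 6.3965%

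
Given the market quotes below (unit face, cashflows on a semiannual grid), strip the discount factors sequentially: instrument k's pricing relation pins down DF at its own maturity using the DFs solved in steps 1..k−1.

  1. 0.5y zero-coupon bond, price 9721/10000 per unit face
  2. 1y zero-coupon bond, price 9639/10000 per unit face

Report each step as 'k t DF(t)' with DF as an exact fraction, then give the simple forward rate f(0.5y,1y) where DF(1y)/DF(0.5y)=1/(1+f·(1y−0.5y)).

step 1 [0.5y] zero: DF = P = 9721/10000 ≈ 0.972100
step 2 [1y] zero: DF = P = 9639/10000 ≈ 0.963900

1 1/2 9721/10000
2 1 9639/10000
f(0.5y,1y) = ((9721/10000)/(9639/10000) − 1)/(1/2) = 164/9639 ≈ 1.7014%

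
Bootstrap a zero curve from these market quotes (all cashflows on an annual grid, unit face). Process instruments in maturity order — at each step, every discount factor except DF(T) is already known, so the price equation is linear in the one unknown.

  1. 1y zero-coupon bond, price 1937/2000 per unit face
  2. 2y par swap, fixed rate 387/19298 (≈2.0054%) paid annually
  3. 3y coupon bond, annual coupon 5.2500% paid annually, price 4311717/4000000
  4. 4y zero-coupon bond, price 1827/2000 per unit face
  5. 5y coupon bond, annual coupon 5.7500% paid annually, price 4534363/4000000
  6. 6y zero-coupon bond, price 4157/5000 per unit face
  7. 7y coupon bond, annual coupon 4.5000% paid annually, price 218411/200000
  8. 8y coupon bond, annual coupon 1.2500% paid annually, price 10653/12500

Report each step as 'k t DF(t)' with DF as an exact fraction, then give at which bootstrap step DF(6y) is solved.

1 1 1937/2000
2 2 9613/10000
3 3 9279/10000
4 4 1827/2000
5 5 8669/10000
6 6 4157/5000
7 7 1619/2000
8 8 3821/5000
DF(6y) is solved at step 6

step 1 [1y] zero: DF = P = 1937/2000 ≈ 0.968500
step 2 [2y] swap r/1=387/19298: DF=(1 − 387/19298·(0.968500))/(1+387/19298) = 9613/10000 ≈ 0.961300
step 3 [3y] bond c/1=21/400: DF=(4311717/4000000 − 21/400·(0.968500+0.961300))/(1+21/400) = 9279/10000 ≈ 0.927900
step 4 [4y] zero: DF = P = 1827/2000 ≈ 0.913500
step 5 [5y] bond c/1=23/400: DF=(4534363/4000000 − 23/400·(0.968500+0.961300+0.927900+0.913500))/(1+23/400) = 8669/10000 ≈ 0.866900
step 6 [6y] zero: DF = P = 4157/5000 ≈ 0.831400
step 7 [7y] bond c/1=9/200: DF=(218411/200000 − 9/200·(0.968500+0.961300+0.927900+0.913500+0.866900+0.831400))/(1+9/200) = 1619/2000 ≈ 0.809500
step 8 [8y] bond c/1=1/80: DF=(10653/12500 − 1/80·(0.968500+0.961300+0.927900+0.913500+0.866900+0.831400+0.809500))/(1+1/80) = 3821/5000 ≈ 0.764200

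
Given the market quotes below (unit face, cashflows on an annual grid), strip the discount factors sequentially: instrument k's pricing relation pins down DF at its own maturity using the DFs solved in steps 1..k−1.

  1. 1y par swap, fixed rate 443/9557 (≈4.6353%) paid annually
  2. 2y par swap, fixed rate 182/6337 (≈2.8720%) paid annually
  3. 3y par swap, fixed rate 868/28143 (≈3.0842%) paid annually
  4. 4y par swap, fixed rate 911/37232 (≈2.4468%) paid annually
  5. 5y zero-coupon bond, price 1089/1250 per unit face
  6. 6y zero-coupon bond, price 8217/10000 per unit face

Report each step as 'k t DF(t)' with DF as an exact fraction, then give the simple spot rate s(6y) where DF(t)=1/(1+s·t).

1 1 9557/10000
2 2 4727/5000
3 3 2283/2500
4 4 9089/10000
5 5 1089/1250
6 6 8217/10000
s(6y) = (1/(8217/10000) − 1)/(6) = 1783/49302 ≈ 3.6165%

step 1 [1y] swap r/1=443/9557: DF=(1 − 443/9557·(0))/(1+443/9557) = 9557/10000 ≈ 0.955700
step 2 [2y] swap r/1=182/6337: DF=(1 − 182/6337·(0.955700))/(1+182/6337) = 4727/5000 ≈ 0.945400
step 3 [3y] swap r/1=868/28143: DF=(1 − 868/28143·(0.955700+0.945400))/(1+868/28143) = 2283/2500 ≈ 0.913200
step 4 [4y] swap r/1=911/37232: DF=(1 − 911/37232·(0.955700+0.945400+0.913200))/(1+911/37232) = 9089/10000 ≈ 0.908900
step 5 [5y] zero: DF = P = 1089/1250 ≈ 0.871200
step 6 [6y] zero: DF = P = 8217/10000 ≈ 0.821700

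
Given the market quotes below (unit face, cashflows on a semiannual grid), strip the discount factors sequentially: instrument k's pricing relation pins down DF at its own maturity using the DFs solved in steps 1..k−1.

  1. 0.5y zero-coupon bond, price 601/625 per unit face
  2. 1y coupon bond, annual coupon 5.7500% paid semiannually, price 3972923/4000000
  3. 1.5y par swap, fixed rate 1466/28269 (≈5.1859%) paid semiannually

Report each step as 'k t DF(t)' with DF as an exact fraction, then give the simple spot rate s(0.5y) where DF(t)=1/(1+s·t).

step 1 [0.5y] zero: DF = P = 601/625 ≈ 0.961600
step 2 [1y] bond c/2=23/800: DF=(3972923/4000000 − 23/800·(0.961600))/(1+23/800) = 4693/5000 ≈ 0.938600
step 3 [1.5y] swap r/2=733/28269: DF=(1 − 733/28269·(0.961600+0.938600))/(1+733/28269) = 9267/10000 ≈ 0.926700

1 1/2 601/625
2 1 4693/5000
3 3/2 9267/10000
s(0.5y) = (1/(601/625) − 1)/(1/2) = 48/601 ≈ 7.9867%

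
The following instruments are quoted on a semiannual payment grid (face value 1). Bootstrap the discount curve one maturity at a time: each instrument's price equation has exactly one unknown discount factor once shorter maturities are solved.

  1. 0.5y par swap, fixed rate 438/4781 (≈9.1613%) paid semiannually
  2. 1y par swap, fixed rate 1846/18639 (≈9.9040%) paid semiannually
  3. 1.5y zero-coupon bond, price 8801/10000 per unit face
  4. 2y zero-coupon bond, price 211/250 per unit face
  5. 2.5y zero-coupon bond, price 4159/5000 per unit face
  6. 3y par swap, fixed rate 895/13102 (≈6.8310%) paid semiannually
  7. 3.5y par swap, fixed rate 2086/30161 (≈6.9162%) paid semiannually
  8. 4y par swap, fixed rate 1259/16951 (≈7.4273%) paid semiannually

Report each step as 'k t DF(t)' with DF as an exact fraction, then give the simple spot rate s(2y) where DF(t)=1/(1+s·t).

step 1 [0.5y] swap r/2=219/4781: DF=(1 − 219/4781·(0))/(1+219/4781) = 4781/5000 ≈ 0.956200
step 2 [1y] swap r/2=923/18639: DF=(1 − 923/18639·(0.956200))/(1+923/18639) = 9077/10000 ≈ 0.907700
step 3 [1.5y] zero: DF = P = 8801/10000 ≈ 0.880100
step 4 [2y] zero: DF = P = 211/250 ≈ 0.844000
step 5 [2.5y] zero: DF = P = 4159/5000 ≈ 0.831800
step 6 [3y] swap r/2=895/26204: DF=(1 − 895/26204·(0.956200+0.907700+0.880100+0.844000+0.831800))/(1+895/26204) = 821/1000 ≈ 0.821000
step 7 [3.5y] swap r/2=1043/30161: DF=(1 − 1043/30161·(0.956200+0.907700+0.880100+0.844000+0.831800+0.821000))/(1+1043/30161) = 3957/5000 ≈ 0.791400
step 8 [4y] swap r/2=1259/33902: DF=(1 − 1259/33902·(0.956200+0.907700+0.880100+0.844000+0.831800+0.821000+0.791400))/(1+1259/33902) = 3741/5000 ≈ 0.748200

1 1/2 4781/5000
2 1 9077/10000
3 3/2 8801/10000
4 2 211/250
5 5/2 4159/5000
6 3 821/1000
7 7/2 3957/5000
8 4 3741/5000
s(2y) = (1/(211/250) − 1)/(2) = 39/422 ≈ 9.2417%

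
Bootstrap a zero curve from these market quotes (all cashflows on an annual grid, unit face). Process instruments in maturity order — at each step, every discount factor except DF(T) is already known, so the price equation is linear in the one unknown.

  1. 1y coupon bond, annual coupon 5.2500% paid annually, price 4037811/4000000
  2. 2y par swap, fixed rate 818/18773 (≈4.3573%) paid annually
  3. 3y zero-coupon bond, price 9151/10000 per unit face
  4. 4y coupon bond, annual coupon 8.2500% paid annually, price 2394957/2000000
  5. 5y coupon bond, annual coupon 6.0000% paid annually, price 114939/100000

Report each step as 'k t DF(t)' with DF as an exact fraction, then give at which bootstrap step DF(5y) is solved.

step 1 [1y] bond c/1=21/400: DF=(4037811/4000000 − 21/400·(0))/(1+21/400) = 9591/10000 ≈ 0.959100
step 2 [2y] swap r/1=818/18773: DF=(1 − 818/18773·(0.959100))/(1+818/18773) = 4591/5000 ≈ 0.918200
step 3 [3y] zero: DF = P = 9151/10000 ≈ 0.915100
step 4 [4y] bond c/1=33/400: DF=(2394957/2000000 − 33/400·(0.959100+0.918200+0.915100))/(1+33/400) = 4467/5000 ≈ 0.893400
step 5 [5y] bond c/1=3/50: DF=(114939/100000 − 3/50·(0.959100+0.918200+0.915100+0.893400))/(1+3/50) = 8757/10000 ≈ 0.875700

1 1 9591/10000
2 2 4591/5000
3 3 9151/10000
4 4 4467/5000
5 5 8757/10000
DF(5y) is solved at step 5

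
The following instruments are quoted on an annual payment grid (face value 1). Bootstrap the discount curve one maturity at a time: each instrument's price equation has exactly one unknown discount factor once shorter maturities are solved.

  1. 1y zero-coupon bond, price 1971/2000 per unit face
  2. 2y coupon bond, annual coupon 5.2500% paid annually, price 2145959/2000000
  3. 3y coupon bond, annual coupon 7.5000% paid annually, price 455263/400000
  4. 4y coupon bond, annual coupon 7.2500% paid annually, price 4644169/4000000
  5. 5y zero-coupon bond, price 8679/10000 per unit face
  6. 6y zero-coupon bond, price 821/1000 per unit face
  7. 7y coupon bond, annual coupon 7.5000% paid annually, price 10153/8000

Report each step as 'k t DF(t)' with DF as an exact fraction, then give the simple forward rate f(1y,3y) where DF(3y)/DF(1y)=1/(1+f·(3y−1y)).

step 1 [1y] zero: DF = P = 1971/2000 ≈ 0.985500
step 2 [2y] bond c/1=21/400: DF=(2145959/2000000 − 21/400·(0.985500))/(1+21/400) = 9703/10000 ≈ 0.970300
step 3 [3y] bond c/1=3/40: DF=(455263/400000 − 3/40·(0.985500+0.970300))/(1+3/40) = 9223/10000 ≈ 0.922300
step 4 [4y] bond c/1=29/400: DF=(4644169/4000000 − 29/400·(0.985500+0.970300+0.922300))/(1+29/400) = 111/125 ≈ 0.888000
step 5 [5y] zero: DF = P = 8679/10000 ≈ 0.867900
step 6 [6y] zero: DF = P = 821/1000 ≈ 0.821000
step 7 [7y] bond c/1=3/40: DF=(10153/8000 − 3/40·(0.985500+0.970300+0.922300+0.888000+0.867900+0.821000))/(1+3/40) = 4/5 ≈ 0.800000

1 1 1971/2000
2 2 9703/10000
3 3 9223/10000
4 4 111/125
5 5 8679/10000
6 6 821/1000
7 7 4/5
f(1y,3y) = ((1971/2000)/(9223/10000) − 1)/(2) = 316/9223 ≈ 3.4262%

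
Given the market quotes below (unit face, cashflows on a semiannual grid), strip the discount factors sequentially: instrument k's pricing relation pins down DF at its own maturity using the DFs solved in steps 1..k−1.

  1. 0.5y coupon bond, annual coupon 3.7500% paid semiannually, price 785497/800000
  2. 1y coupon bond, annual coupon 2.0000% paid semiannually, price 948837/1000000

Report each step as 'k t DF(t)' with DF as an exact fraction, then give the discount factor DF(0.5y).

1 1/2 4819/5000
2 1 9299/10000
DF(0.5y) = 4819/5000 ≈ 0.963800

step 1 [0.5y] bond c/2=3/160: DF=(785497/800000 − 3/160·(0))/(1+3/160) = 4819/5000 ≈ 0.963800
step 2 [1y] bond c/2=1/100: DF=(948837/1000000 − 1/100·(0.963800))/(1+1/100) = 9299/10000 ≈ 0.929900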